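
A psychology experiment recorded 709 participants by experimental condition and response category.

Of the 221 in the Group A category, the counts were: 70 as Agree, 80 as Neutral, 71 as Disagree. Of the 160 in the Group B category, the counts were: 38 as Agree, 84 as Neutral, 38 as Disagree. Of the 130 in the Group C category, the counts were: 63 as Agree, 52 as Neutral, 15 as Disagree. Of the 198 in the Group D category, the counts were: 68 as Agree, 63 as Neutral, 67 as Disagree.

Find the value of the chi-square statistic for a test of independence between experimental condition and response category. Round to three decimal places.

41.608

Row totals: 221, 160, 130, 198. Column totals: 239, 279, 191. Grand total N = 709.
Expected counts (row total × column total / N):
  Group A, Agree: 221×239/709 = 74.49788
  Group A, Neutral: 221×279/709 = 86.96615
  Group A, Disagree: 221×191/709 = 59.53597
  Group B, Agree: 160×239/709 = 53.93512
  Group B, Neutral: 160×279/709 = 62.96192
  Group B, Disagree: 160×191/709 = 43.10296
  Group C, Agree: 130×239/709 = 43.82228
  Group C, Neutral: 130×279/709 = 51.15656
  Group C, Disagree: 130×191/709 = 35.02116
  Group D, Agree: 198×239/709 = 66.74471
  Group D, Neutral: 198×279/709 = 77.91537
  Group D, Disagree: 198×191/709 = 53.33992
Contributions (O − E)²/E:
  (70 − 74.49788)²/74.49788 = 0.2716
  (80 − 86.96615)²/86.96615 = 0.5580
  (71 − 59.53597)²/59.53597 = 2.2075
  (38 − 53.93512)²/53.93512 = 4.7080
  (84 − 62.96192)²/62.96192 = 7.0297
  (38 − 43.10296)²/43.10296 = 0.6041
  (63 − 43.82228)²/43.82228 = 8.3926
  (52 − 51.15656)²/51.15656 = 0.0139
  (15 − 35.02116)²/35.02116 = 11.4458
  (68 − 66.74471)²/66.74471 = 0.0236
  (63 − 77.91537)²/77.91537 = 2.8553
  (67 − 53.33992)²/53.33992 = 3.4983
χ² = 0.2716 + 0.5580 + 2.2075 + 4.7080 + 7.0297 + 0.6041 + 8.3926 + 0.0139 + 11.4458 + 0.0236 + 2.8553 + 3.4983 = 41.608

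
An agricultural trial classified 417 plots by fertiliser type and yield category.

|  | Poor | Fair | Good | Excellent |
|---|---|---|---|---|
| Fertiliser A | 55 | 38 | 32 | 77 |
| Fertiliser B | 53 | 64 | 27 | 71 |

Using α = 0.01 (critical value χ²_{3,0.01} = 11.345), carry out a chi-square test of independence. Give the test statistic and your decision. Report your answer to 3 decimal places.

Row totals: 202, 215. Column totals: 108, 102, 59, 148. Grand total N = 417.
Expected counts (row total × column total / N):
  Fertiliser A, Poor: 202×108/417 = 52.3165
  Fertiliser A, Fair: 202×102/417 = 49.4101
  Fertiliser A, Good: 202×59/417 = 28.5803
  Fertiliser A, Excellent: 202×148/417 = 71.6930
  Fertiliser B, Poor: 215×108/417 = 55.6835
  Fertiliser B, Fair: 215×102/417 = 52.5899
  Fertiliser B, Good: 215×59/417 = 30.4197
  Fertiliser B, Excellent: 215×148/417 = 76.3070
Contributions (O − E)²/E:
  (55 − 52.3165)²/52.3165 = 0.1376
  (38 − 49.4101)²/49.4101 = 2.6349
  (32 − 28.5803)²/28.5803 = 0.4092
  (77 − 71.6930)²/71.6930 = 0.3928
  (53 − 55.6835)²/55.6835 = 0.1293
  (64 − 52.5899)²/52.5899 = 2.4756
  (27 − 30.4197)²/30.4197 = 0.3844
  (71 − 76.3070)²/76.3070 = 0.3691
χ² = 0.1376 + 2.6349 + 0.4092 + 0.3928 + 0.1293 + 2.4756 + 0.3844 + 0.3691 = 6.933
df = (2−1)(4−1) = 3. Since 6.933 < 11.345, fail to reject the null hypothesis of independence at α = 0.01.

6.933; fail to reject H₀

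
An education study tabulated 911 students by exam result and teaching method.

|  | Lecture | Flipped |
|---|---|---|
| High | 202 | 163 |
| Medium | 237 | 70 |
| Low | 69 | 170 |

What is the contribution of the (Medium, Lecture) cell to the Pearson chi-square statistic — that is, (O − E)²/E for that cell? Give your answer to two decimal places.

Row total (Medium) = 307; column total (Lecture) = 508; N = 911.
Expected count E = 307 × 508 / 911 = 171.192.
Contribution = (O − E)²/E = (237 − 171.192)² / 171.192 = 25.30.

25.30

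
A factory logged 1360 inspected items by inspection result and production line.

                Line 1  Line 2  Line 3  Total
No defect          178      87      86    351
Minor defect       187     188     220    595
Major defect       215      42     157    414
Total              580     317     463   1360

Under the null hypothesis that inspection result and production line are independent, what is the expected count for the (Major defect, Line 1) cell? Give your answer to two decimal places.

Row total (Major defect) = 414; column total (Line 1) = 580; grand total N = 1360.
Expected count = (row total × column total) / N = 414 × 580 / 1360 = 176.56.

176.56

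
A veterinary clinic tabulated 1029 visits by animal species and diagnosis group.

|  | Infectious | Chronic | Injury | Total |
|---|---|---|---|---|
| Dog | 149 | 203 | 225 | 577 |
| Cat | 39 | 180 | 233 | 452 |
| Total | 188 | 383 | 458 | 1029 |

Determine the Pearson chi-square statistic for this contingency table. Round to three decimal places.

Grand total N = 1029.
Expected counts (row total × column total / N):
  Dog, Infectious: 577×188/1029 = 105.4189
  Dog, Chronic: 577×383/1029 = 214.7629
  Dog, Injury: 577×458/1029 = 256.8183
  Cat, Infectious: 452×188/1029 = 82.5811
  Cat, Chronic: 452×383/1029 = 168.2371
  Cat, Injury: 452×458/1029 = 201.1817
Contributions (O − E)²/E:
  (149 − 105.4189)²/105.4189 = 18.0168
  (203 − 214.7629)²/214.7629 = 0.6443
  (225 − 256.8183)²/256.8183 = 3.9421
  (39 − 82.5811)²/82.5811 = 22.9994
  (180 − 168.2371)²/168.2371 = 0.8224
  (233 − 201.1817)²/201.1817 = 5.0323
χ² = 18.0168 + 0.6443 + 3.9421 + 22.9994 + 0.8224 + 5.0323 = 51.457

51.457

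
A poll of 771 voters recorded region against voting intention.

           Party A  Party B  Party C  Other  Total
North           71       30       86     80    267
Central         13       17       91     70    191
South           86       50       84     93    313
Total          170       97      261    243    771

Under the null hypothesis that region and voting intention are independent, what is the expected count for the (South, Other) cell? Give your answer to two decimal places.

Row total (South) = 313; column total (Other) = 243; grand total N = 771.
Expected count = (row total × column total) / N = 313 × 243 / 771 = 98.65.

98.65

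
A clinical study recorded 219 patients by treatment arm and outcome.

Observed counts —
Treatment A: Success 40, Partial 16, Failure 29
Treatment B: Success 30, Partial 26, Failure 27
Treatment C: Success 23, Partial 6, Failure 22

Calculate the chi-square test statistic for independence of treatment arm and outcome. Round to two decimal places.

Row totals: 85, 83, 51. Column totals: 93, 48, 78. Grand total N = 219.
Expected counts (row total × column total / N):
  Treatment A, Success: 85×93/219 = 36.096
  Treatment A, Partial: 85×48/219 = 18.630
  Treatment A, Failure: 85×78/219 = 30.274
  Treatment B, Success: 83×93/219 = 35.247
  Treatment B, Partial: 83×48/219 = 18.192
  Treatment B, Failure: 83×78/219 = 29.562
  Treatment C, Success: 51×93/219 = 21.658
  Treatment C, Partial: 51×48/219 = 11.178
  Treatment C, Failure: 51×78/219 = 18.164
Contributions (O − E)²/E:
  (40 − 36.096)²/36.096 = 0.4222
  (16 − 18.630)²/18.630 = 0.3713
  (29 − 30.274)²/30.274 = 0.0536
  (30 − 35.247)²/35.247 = 0.7811
  (26 − 18.192)²/18.192 = 3.3512
  (27 − 29.562)²/29.562 = 0.2220
  (23 − 21.658)²/21.658 = 0.0832
  (6 − 11.178)²/11.178 = 2.3986
  (22 − 18.164)²/18.164 = 0.8101
χ² = 0.4222 + 0.3713 + 0.0536 + 0.7811 + 3.3512 + 0.2220 + 0.0832 + 2.3986 + 0.8101 = 8.49

8.49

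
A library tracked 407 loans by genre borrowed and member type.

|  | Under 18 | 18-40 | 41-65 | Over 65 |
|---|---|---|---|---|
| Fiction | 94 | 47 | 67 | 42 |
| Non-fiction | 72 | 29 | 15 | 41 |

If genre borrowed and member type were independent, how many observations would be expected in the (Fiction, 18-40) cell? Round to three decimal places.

46.683

Row total (Fiction) = 250; column total (18-40) = 76; grand total N = 407.
Expected count = (row total × column total) / N = 250 × 76 / 407 = 46.683.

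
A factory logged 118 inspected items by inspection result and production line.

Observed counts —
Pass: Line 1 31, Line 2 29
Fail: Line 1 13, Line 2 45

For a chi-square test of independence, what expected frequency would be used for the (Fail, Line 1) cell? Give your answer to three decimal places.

Row total (Fail) = 58; column total (Line 1) = 44; grand total N = 118.
Expected count = (row total × column total) / N = 58 × 44 / 118 = 21.627.

21.627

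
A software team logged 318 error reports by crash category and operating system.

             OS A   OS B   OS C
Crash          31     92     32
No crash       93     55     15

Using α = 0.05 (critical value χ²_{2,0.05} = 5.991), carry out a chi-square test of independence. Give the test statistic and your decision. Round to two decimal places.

Row totals: 155, 163. Column totals: 124, 147, 47. Grand total N = 318.
Expected counts (row total × column total / N):
  Crash, OS A: 155×124/318 = 60.440
  Crash, OS B: 155×147/318 = 71.651
  Crash, OS C: 155×47/318 = 22.909
  No crash, OS A: 163×124/318 = 63.560
  No crash, OS B: 163×147/318 = 75.349
  No crash, OS C: 163×47/318 = 24.091
Contributions (O − E)²/E:
  (31 − 60.440)²/60.440 = 14.3401
  (92 − 71.651)²/71.651 = 5.7791
  (32 − 22.909)²/22.909 = 3.6076
  (93 − 63.560)²/63.560 = 13.6361
  (55 − 75.349)²/75.349 = 5.4955
  (15 − 24.091)²/24.091 = 3.4306
χ² = 14.3401 + 5.7791 + 3.6076 + 13.6361 + 5.4955 + 3.4306 = 46.29
df = (2−1)(3−1) = 2. Since 46.29 > 5.991, reject the null hypothesis of independence at α = 0.05.

46.29; reject H₀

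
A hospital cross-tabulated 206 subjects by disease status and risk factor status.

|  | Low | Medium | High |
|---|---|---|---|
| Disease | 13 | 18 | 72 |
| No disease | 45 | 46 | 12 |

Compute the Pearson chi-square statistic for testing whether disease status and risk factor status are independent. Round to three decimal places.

72.762

Row totals: 103, 103. Column totals: 58, 64, 84. Grand total N = 206.
Expected counts (row total × column total / N):
  Disease, Low: 103×58/206 = 29.0000
  Disease, Medium: 103×64/206 = 32.0000
  Disease, High: 103×84/206 = 42.0000
  No disease, Low: 103×58/206 = 29.0000
  No disease, Medium: 103×64/206 = 32.0000
  No disease, High: 103×84/206 = 42.0000
Contributions (O − E)²/E:
  (13 − 29.0000)²/29.0000 = 8.8276
  (18 − 32.0000)²/32.0000 = 6.1250
  (72 − 42.0000)²/42.0000 = 21.4286
  (45 − 29.0000)²/29.0000 = 8.8276
  (46 − 32.0000)²/32.0000 = 6.1250
  (12 − 42.0000)²/42.0000 = 21.4286
χ² = 8.8276 + 6.1250 + 21.4286 + 8.8276 + 6.1250 + 21.4286 = 72.762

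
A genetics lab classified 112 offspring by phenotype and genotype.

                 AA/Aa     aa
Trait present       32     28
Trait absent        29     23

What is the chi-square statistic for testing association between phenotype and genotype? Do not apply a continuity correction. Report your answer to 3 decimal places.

0.067

Row totals: 60, 52. Column totals: 61, 51. Grand total N = 112.
Expected counts (row total × column total / N):
  Trait present, AA/Aa: 60×61/112 = 32.6786
  Trait present, aa: 60×51/112 = 27.3214
  Trait absent, AA/Aa: 52×61/112 = 28.3214
  Trait absent, aa: 52×51/112 = 23.6786
Contributions (O − E)²/E:
  (32 − 32.6786)²/32.6786 = 0.0141
  (28 − 27.3214)²/27.3214 = 0.0169
  (29 − 28.3214)²/28.3214 = 0.0163
  (23 − 23.6786)²/23.6786 = 0.0194
χ² = 0.0141 + 0.0169 + 0.0163 + 0.0194 = 0.067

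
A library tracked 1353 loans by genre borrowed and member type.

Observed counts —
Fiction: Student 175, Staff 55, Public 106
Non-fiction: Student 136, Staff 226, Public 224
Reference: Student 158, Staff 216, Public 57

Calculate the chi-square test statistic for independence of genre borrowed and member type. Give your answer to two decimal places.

167.20

Row totals: 336, 586, 431. Column totals: 469, 497, 387. Grand total N = 1353.
Expected counts (row total × column total / N):
  Fiction, Student: 336×469/1353 = 116.470
  Fiction, Staff: 336×497/1353 = 123.424
  Fiction, Public: 336×387/1353 = 96.106
  Non-fiction, Student: 586×469/1353 = 203.129
  Non-fiction, Staff: 586×497/1353 = 215.256
  Non-fiction, Public: 586×387/1353 = 167.614
  Reference, Student: 431×469/1353 = 149.401
  Reference, Staff: 431×497/1353 = 158.320
  Reference, Public: 431×387/1353 = 123.279
Contributions (O − E)²/E:
  (175 − 116.470)²/116.470 = 29.4132
  (55 − 123.424)²/123.424 = 37.9330
  (106 − 96.106)²/96.106 = 1.0186
  (136 − 203.129)²/203.129 = 22.1844
  (226 − 215.256)²/215.256 = 0.5363
  (224 − 167.614)²/167.614 = 18.9685
  (158 − 149.401)²/149.401 = 0.4949
  (216 − 158.320)²/158.320 = 21.0143
  (57 − 123.279)²/123.279 = 35.6339
χ² = 29.4132 + 37.9330 + 1.0186 + 22.1844 + 0.5363 + 18.9685 + 0.4949 + 21.0143 + 35.6339 = 167.20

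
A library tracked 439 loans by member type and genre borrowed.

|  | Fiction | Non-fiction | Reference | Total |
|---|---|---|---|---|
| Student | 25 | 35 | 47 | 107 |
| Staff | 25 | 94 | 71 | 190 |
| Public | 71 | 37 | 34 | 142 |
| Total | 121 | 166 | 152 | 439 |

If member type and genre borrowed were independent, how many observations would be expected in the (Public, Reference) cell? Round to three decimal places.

49.166

Row total (Public) = 142; column total (Reference) = 152; grand total N = 439.
Expected count = (row total × column total) / N = 142 × 152 / 439 = 49.166.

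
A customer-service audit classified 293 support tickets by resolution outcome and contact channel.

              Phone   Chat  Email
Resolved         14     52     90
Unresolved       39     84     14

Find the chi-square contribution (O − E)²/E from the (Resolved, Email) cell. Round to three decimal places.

Row total (Resolved) = 156; column total (Email) = 104; N = 293.
Expected count E = 156 × 104 / 293 = 55.3720.
Contribution = (O − E)²/E = (90 − 55.3720)² / 55.3720 = 21.655.

21.655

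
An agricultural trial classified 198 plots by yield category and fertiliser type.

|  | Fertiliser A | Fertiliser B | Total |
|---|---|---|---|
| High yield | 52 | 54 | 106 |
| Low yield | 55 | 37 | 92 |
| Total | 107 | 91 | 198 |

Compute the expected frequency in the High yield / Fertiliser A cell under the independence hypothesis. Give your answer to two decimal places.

57.28

Row total (High yield) = 106; column total (Fertiliser A) = 107; grand total N = 198.
Expected count = (row total × column total) / N = 106 × 107 / 198 = 57.28.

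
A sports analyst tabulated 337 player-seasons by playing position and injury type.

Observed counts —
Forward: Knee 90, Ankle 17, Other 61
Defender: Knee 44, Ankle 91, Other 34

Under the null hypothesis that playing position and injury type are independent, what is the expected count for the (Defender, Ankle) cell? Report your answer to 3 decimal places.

54.160

Row total (Defender) = 169; column total (Ankle) = 108; grand total N = 337.
Expected count = (row total × column total) / N = 169 × 108 / 337 = 54.160.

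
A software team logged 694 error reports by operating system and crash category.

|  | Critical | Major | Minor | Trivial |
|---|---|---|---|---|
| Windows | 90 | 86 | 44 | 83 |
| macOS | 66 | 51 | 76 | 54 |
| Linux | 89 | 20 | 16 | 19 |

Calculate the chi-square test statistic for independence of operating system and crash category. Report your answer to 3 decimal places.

Row totals: 303, 247, 144. Column totals: 245, 157, 136, 156. Grand total N = 694.
Expected counts (row total × column total / N):
  Windows, Critical: 303×245/694 = 106.9669
  Windows, Major: 303×157/694 = 68.5461
  Windows, Minor: 303×136/694 = 59.3775
  Windows, Trivial: 303×156/694 = 68.1095
  macOS, Critical: 247×245/694 = 87.1974
  macOS, Major: 247×157/694 = 55.8775
  macOS, Minor: 247×136/694 = 48.4035
  macOS, Trivial: 247×156/694 = 55.5216
  Linux, Critical: 144×245/694 = 50.8357
  Linux, Major: 144×157/694 = 32.5764
  Linux, Minor: 144×136/694 = 28.2190
  Linux, Trivial: 144×156/694 = 32.3689
Contributions (O − E)²/E:
  (90 − 106.9669)²/106.9669 = 2.6913
  (86 − 68.5461)²/68.5461 = 4.4443
  (44 − 59.3775)²/59.3775 = 3.9824
  (83 − 68.1095)²/68.1095 = 3.2554
  (66 − 87.1974)²/87.1974 = 5.1530
  (51 − 55.8775)²/55.8775 = 0.4258
  (76 − 48.4035)²/48.4035 = 15.7337
  (54 − 55.5216)²/55.5216 = 0.0417
  (89 − 50.8357)²/50.8357 = 28.6514
  (20 − 32.5764)²/32.5764 = 4.8552
  (16 − 28.2190)²/28.2190 = 5.2909
  (19 − 32.3689)²/32.3689 = 5.5216
χ² = 2.6913 + 4.4443 + 3.9824 + 3.2554 + 5.1530 + 0.4258 + 15.7337 + 0.0417 + 28.6514 + 4.8552 + 5.2909 + 5.5216 = 80.047

80.047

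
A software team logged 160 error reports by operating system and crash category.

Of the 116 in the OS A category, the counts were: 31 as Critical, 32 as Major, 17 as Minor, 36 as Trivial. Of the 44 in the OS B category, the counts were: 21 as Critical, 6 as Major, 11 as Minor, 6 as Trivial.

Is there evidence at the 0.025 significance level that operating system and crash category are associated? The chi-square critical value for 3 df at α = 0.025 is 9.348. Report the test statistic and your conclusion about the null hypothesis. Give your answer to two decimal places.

Row totals: 116, 44. Column totals: 52, 38, 28, 42. Grand total N = 160.
Expected counts (row total × column total / N):
  OS A, Critical: 116×52/160 = 37.700
  OS A, Major: 116×38/160 = 27.550
  OS A, Minor: 116×28/160 = 20.300
  OS A, Trivial: 116×42/160 = 30.450
  OS B, Critical: 44×52/160 = 14.300
  OS B, Major: 44×38/160 = 10.450
  OS B, Minor: 44×28/160 = 7.700
  OS B, Trivial: 44×42/160 = 11.550
Contributions (O − E)²/E:
  (31 − 37.700)²/37.700 = 1.1907
  (32 − 27.550)²/27.550 = 0.7188
  (17 − 20.300)²/20.300 = 0.5365
  (36 − 30.450)²/30.450 = 1.0116
  (21 − 14.300)²/14.300 = 3.1392
  (6 − 10.450)²/10.450 = 1.8950
  (11 − 7.700)²/7.700 = 1.4143
  (6 − 11.550)²/11.550 = 2.6669
χ² = 1.1907 + 0.7188 + 0.5365 + 1.0116 + 3.1392 + 1.8950 + 1.4143 + 2.6669 = 12.57
df = (2−1)(4−1) = 3. Since 12.57 > 9.348, reject the null hypothesis of independence at α = 0.025.

12.57; reject H₀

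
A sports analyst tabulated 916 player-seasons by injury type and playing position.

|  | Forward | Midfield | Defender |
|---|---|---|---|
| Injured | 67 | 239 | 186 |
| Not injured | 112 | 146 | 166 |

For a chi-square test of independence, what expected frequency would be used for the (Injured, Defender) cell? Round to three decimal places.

Row total (Injured) = 492; column total (Defender) = 352; grand total N = 916.
Expected count = (row total × column total) / N = 492 × 352 / 916 = 189.066.

189.066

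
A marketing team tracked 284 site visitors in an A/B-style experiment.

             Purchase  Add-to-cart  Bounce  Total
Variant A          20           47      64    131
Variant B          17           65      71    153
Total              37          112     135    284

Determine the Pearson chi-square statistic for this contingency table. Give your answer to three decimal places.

1.806

Grand total N = 284.
Expected counts (row total × column total / N):
  Variant A, Purchase: 131×37/284 = 17.0669
  Variant A, Add-to-cart: 131×112/284 = 51.6620
  Variant A, Bounce: 131×135/284 = 62.2711
  Variant B, Purchase: 153×37/284 = 19.9331
  Variant B, Add-to-cart: 153×112/284 = 60.3380
  Variant B, Bounce: 153×135/284 = 72.7289
Contributions (O − E)²/E:
  (20 − 17.0669)²/17.0669 = 0.5041
  (47 − 51.6620)²/51.6620 = 0.4207
  (64 − 62.2711)²/62.2711 = 0.0480
  (17 − 19.9331)²/19.9331 = 0.4316
  (65 − 60.3380)²/60.3380 = 0.3602
  (71 − 72.7289)²/72.7289 = 0.0411
χ² = 0.5041 + 0.4207 + 0.0480 + 0.4316 + 0.3602 + 0.0411 = 1.806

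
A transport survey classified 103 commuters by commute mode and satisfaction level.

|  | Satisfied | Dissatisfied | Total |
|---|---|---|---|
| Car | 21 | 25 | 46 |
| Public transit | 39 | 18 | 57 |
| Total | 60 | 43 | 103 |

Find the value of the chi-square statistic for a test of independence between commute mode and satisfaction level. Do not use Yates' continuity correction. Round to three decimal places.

5.427

Grand total N = 103.
Expected counts (row total × column total / N):
  Car, Satisfied: 46×60/103 = 26.7961
  Car, Dissatisfied: 46×43/103 = 19.2039
  Public transit, Satisfied: 57×60/103 = 33.2039
  Public transit, Dissatisfied: 57×43/103 = 23.7961
Contributions (O − E)²/E:
  (21 − 26.7961)²/26.7961 = 1.2537
  (25 − 19.2039)²/19.2039 = 1.7494
  (39 − 33.2039)²/33.2039 = 1.0118
  (18 − 23.7961)²/23.7961 = 1.4118
χ² = 1.2537 + 1.7494 + 1.0118 + 1.4118 = 5.427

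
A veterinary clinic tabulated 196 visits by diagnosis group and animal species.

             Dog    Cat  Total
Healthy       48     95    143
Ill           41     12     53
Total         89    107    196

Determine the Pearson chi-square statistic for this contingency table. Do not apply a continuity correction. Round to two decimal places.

Grand total N = 196.
Expected counts (row total × column total / N):
  Healthy, Dog: 143×89/196 = 64.93367
  Healthy, Cat: 143×107/196 = 78.06633
  Ill, Dog: 53×89/196 = 24.06633
  Ill, Cat: 53×107/196 = 28.93367
Contributions (O − E)²/E:
  (48 − 64.93367)²/64.93367 = 4.4160
  (95 − 78.06633)²/78.06633 = 3.6731
  (41 − 24.06633)²/24.06633 = 11.9150
  (12 − 28.93367)²/28.93367 = 9.9106
χ² = 4.4160 + 3.6731 + 11.9150 + 9.9106 = 29.91

29.91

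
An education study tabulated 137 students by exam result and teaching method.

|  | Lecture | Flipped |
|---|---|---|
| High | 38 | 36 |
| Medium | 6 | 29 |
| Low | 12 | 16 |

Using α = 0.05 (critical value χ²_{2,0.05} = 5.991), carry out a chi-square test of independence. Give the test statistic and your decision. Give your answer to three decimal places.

Row totals: 74, 35, 28. Column totals: 56, 81. Grand total N = 137.
Expected counts (row total × column total / N):
  High, Lecture: 74×56/137 = 30.2482
  High, Flipped: 74×81/137 = 43.7518
  Medium, Lecture: 35×56/137 = 14.3066
  Medium, Flipped: 35×81/137 = 20.6934
  Low, Lecture: 28×56/137 = 11.4453
  Low, Flipped: 28×81/137 = 16.5547
Contributions (O − E)²/E:
  (38 − 30.2482)²/30.2482 = 1.9866
  (36 − 43.7518)²/43.7518 = 1.3734
  (6 − 14.3066)²/14.3066 = 4.8229
  (29 − 20.6934)²/20.6934 = 3.3344
  (12 − 11.4453)²/11.4453 = 0.0269
  (16 − 16.5547)²/16.5547 = 0.0186
χ² = 1.9866 + 1.3734 + 4.8229 + 3.3344 + 0.0269 + 0.0186 = 11.563
df = (3−1)(2−1) = 2. Since 11.563 > 5.991, reject the null hypothesis of independence at α = 0.05.

11.563; reject H₀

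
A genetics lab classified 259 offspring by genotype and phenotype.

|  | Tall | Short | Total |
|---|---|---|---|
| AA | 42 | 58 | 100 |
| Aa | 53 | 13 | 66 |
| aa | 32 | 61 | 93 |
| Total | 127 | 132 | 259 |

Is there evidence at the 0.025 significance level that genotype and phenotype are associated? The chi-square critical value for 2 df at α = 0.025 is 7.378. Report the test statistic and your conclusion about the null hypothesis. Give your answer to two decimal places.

Grand total N = 259.
Expected counts (row total × column total / N):
  AA, Tall: 100×127/259 = 49.035
  AA, Short: 100×132/259 = 50.965
  Aa, Tall: 66×127/259 = 32.363
  Aa, Short: 66×132/259 = 33.637
  aa, Tall: 93×127/259 = 45.602
  aa, Short: 93×132/259 = 47.398
Contributions (O − E)²/E:
  (42 − 49.035)²/49.035 = 1.0093
  (58 − 50.965)²/50.965 = 0.9711
  (53 − 32.363)²/32.363 = 13.1597
  (13 − 33.637)²/33.637 = 12.6612
  (32 − 45.602)²/45.602 = 4.0572
  (61 − 47.398)²/47.398 = 3.9034
χ² = 1.0093 + 0.9711 + 13.1597 + 12.6612 + 4.0572 + 3.9034 = 35.76
df = (3−1)(2−1) = 2. Since 35.76 > 7.378, reject the null hypothesis of independence at α = 0.025.

35.76; reject H₀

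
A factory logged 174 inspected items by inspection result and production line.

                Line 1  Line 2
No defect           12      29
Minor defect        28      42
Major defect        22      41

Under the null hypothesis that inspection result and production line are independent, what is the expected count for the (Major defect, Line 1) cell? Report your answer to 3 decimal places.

Row total (Major defect) = 63; column total (Line 1) = 62; grand total N = 174.
Expected count = (row total × column total) / N = 63 × 62 / 174 = 22.448.

22.448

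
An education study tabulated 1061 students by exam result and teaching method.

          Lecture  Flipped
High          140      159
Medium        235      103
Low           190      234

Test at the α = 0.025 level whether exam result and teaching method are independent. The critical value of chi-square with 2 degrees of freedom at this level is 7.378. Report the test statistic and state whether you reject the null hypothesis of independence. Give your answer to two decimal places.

53.06; reject H₀

Row totals: 299, 338, 424. Column totals: 565, 496. Grand total N = 1061.
Expected counts (row total × column total / N):
  High, Lecture: 299×565/1061 = 159.222
  High, Flipped: 299×496/1061 = 139.778
  Medium, Lecture: 338×565/1061 = 179.991
  Medium, Flipped: 338×496/1061 = 158.009
  Low, Lecture: 424×565/1061 = 225.787
  Low, Flipped: 424×496/1061 = 198.213
Contributions (O − E)²/E:
  (140 − 159.222)²/159.222 = 2.3206
  (159 − 139.778)²/139.778 = 2.6434
  (235 − 179.991)²/179.991 = 16.8119
  (103 − 158.009)²/158.009 = 19.1507
  (190 − 225.787)²/225.787 = 5.6722
  (234 − 198.213)²/198.213 = 6.4613
χ² = 2.3206 + 2.6434 + 16.8119 + 19.1507 + 5.6722 + 6.4613 = 53.06
df = (3−1)(2−1) = 2. Since 53.06 > 7.378, reject the null hypothesis of independence at α = 0.025.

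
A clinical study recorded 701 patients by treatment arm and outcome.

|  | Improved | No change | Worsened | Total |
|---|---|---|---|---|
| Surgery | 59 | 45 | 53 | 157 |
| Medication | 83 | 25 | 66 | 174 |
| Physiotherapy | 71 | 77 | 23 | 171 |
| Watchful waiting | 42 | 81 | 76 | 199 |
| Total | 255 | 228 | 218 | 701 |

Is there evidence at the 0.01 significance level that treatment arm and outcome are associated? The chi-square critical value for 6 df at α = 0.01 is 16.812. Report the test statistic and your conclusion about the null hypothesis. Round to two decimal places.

74.18; reject H₀

Grand total N = 701.
Expected counts (row total × column total / N):
  Surgery, Improved: 157×255/701 = 57.111
  Surgery, No change: 157×228/701 = 51.064
  Surgery, Worsened: 157×218/701 = 48.825
  Medication, Improved: 174×255/701 = 63.295
  Medication, No change: 174×228/701 = 56.593
  Medication, Worsened: 174×218/701 = 54.111
  Physiotherapy, Improved: 171×255/701 = 62.204
  Physiotherapy, No change: 171×228/701 = 55.618
  Physiotherapy, Worsened: 171×218/701 = 53.178
  Watchful waiting, Improved: 199×255/701 = 72.389
  Watchful waiting, No change: 199×228/701 = 64.725
  Watchful waiting, Worsened: 199×218/701 = 61.886
Contributions (O − E)²/E:
  (59 − 57.111)²/57.111 = 0.0625
  (45 − 51.064)²/51.064 = 0.7201
  (53 − 48.825)²/48.825 = 0.3570
  (83 − 63.295)²/63.295 = 6.1346
  (25 − 56.593)²/56.593 = 17.6368
  (66 − 54.111)²/54.111 = 2.6122
  (71 − 62.204)²/62.204 = 1.2438
  (77 − 55.618)²/55.618 = 8.2202
  (23 − 53.178)²/53.178 = 17.1257
  (42 − 72.389)²/72.389 = 12.7573
  (81 − 64.725)²/64.725 = 4.0923
  (76 − 61.886)²/61.886 = 3.2189
χ² = 0.0625 + 0.7201 + 0.3570 + 6.1346 + 17.6368 + 2.6122 + 1.2438 + 8.2202 + 17.1257 + 12.7573 + 4.0923 + 3.2189 = 74.18
df = (4−1)(3−1) = 6. Since 74.18 > 16.812, reject the null hypothesis of independence at α = 0.01.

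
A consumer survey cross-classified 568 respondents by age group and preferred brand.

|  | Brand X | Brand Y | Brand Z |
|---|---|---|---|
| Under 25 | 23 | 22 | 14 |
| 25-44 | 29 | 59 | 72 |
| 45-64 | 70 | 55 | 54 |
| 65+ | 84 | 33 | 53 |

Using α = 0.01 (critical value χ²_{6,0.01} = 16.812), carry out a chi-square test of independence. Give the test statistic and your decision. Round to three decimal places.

Row totals: 59, 160, 179, 170. Column totals: 206, 169, 193. Grand total N = 568.
Expected counts (row total × column total / N):
  Under 25, Brand X: 59×206/568 = 21.3979
  Under 25, Brand Y: 59×169/568 = 17.5546
  Under 25, Brand Z: 59×193/568 = 20.0475
  25-44, Brand X: 160×206/568 = 58.0282
  25-44, Brand Y: 160×169/568 = 47.6056
  25-44, Brand Z: 160×193/568 = 54.3662
  45-64, Brand X: 179×206/568 = 64.9190
  45-64, Brand Y: 179×169/568 = 53.2588
  45-64, Brand Z: 179×193/568 = 60.8222
  65+, Brand X: 170×206/568 = 61.6549
  65+, Brand Y: 170×169/568 = 50.5810
  65+, Brand Z: 170×193/568 = 57.7641
Contributions (O − E)²/E:
  (23 − 21.3979)²/21.3979 = 0.1200
  (22 − 17.5546)²/17.5546 = 1.1257
  (14 − 20.0475)²/20.0475 = 1.8243
  (29 − 58.0282)²/58.0282 = 14.5212
  (59 − 47.6056)²/47.6056 = 2.7272
  (72 − 54.3662)²/54.3662 = 5.7196
  (70 − 64.9190)²/64.9190 = 0.3977
  (55 − 53.2588)²/53.2588 = 0.0569
  (54 − 60.8222)²/60.8222 = 0.7652
  (84 − 61.6549)²/61.6549 = 8.0984
  (33 − 50.5810)²/50.5810 = 6.1108
  (53 − 57.7641)²/57.7641 = 0.3929
χ² = 0.1200 + 1.1257 + 1.8243 + 14.5212 + 2.7272 + 5.7196 + 0.3977 + 0.0569 + 0.7652 + 8.0984 + 6.1108 + 0.3929 = 41.860
df = (4−1)(3−1) = 6. Since 41.860 > 16.812, reject the null hypothesis of independence at α = 0.01.

41.860; reject H₀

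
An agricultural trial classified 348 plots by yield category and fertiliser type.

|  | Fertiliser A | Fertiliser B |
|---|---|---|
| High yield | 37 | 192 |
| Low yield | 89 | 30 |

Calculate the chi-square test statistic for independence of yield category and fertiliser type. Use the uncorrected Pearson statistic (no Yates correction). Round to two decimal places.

Row totals: 229, 119. Column totals: 126, 222. Grand total N = 348.
Expected counts (row total × column total / N):
  High yield, Fertiliser A: 229×126/348 = 82.9138
  High yield, Fertiliser B: 229×222/348 = 146.0862
  Low yield, Fertiliser A: 119×126/348 = 43.0862
  Low yield, Fertiliser B: 119×222/348 = 75.9138
Contributions (O − E)²/E:
  (37 − 82.9138)²/82.9138 = 25.4249
  (192 − 146.0862)²/146.0862 = 14.4304
  (89 − 43.0862)²/43.0862 = 48.9270
  (30 − 75.9138)²/75.9138 = 27.7694
χ² = 25.4249 + 14.4304 + 48.9270 + 27.7694 = 116.55

116.55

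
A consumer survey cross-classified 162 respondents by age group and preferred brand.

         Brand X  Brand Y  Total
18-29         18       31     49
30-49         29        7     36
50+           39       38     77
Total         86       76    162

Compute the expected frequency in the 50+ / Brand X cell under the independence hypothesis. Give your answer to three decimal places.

Row total (50+) = 77; column total (Brand X) = 86; grand total N = 162.
Expected count = (row total × column total) / N = 77 × 86 / 162 = 40.877.

40.877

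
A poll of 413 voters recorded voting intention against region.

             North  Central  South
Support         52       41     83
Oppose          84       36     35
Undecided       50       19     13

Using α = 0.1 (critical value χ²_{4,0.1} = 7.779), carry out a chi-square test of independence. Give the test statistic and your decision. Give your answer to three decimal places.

40.706; reject H₀

Row totals: 176, 155, 82. Column totals: 186, 96, 131. Grand total N = 413.
Expected counts (row total × column total / N):
  Support, North: 176×186/413 = 79.2639
  Support, Central: 176×96/413 = 40.9104
  Support, South: 176×131/413 = 55.8257
  Oppose, North: 155×186/413 = 69.8063
  Oppose, Central: 155×96/413 = 36.0291
  Oppose, South: 155×131/413 = 49.1646
  Undecided, North: 82×186/413 = 36.9298
  Undecided, Central: 82×96/413 = 19.0605
  Undecided, South: 82×131/413 = 26.0097
Contributions (O − E)²/E:
  (52 − 79.2639)²/79.2639 = 9.3778
  (41 − 40.9104)²/40.9104 = 0.0002
  (83 − 55.8257)²/55.8257 = 13.2276
  (84 − 69.8063)²/69.8063 = 2.8860
  (36 − 36.0291)²/36.0291 = 0.0000
  (35 − 49.1646)²/49.1646 = 4.0809
  (50 − 36.9298)²/36.9298 = 4.6258
  (19 − 19.0605)²/19.0605 = 0.0002
  (13 − 26.0097)²/26.0097 = 6.5073
χ² = 9.3778 + 0.0002 + 13.2276 + 2.8860 + 0.0000 + 4.0809 + 4.6258 + 0.0002 + 6.5073 = 40.706
df = (3−1)(3−1) = 4. Since 40.706 > 7.779, reject the null hypothesis of independence at α = 0.1.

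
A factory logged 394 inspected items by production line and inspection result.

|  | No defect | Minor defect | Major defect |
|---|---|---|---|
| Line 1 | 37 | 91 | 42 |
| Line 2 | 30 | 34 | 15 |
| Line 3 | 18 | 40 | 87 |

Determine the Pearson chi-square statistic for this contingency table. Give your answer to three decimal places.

Row totals: 170, 79, 145. Column totals: 85, 165, 144. Grand total N = 394.
Expected counts (row total × column total / N):
  Line 1, No defect: 170×85/394 = 36.6751
  Line 1, Minor defect: 170×165/394 = 71.1929
  Line 1, Major defect: 170×144/394 = 62.1320
  Line 2, No defect: 79×85/394 = 17.0431
  Line 2, Minor defect: 79×165/394 = 33.0838
  Line 2, Major defect: 79×144/394 = 28.8731
  Line 3, No defect: 145×85/394 = 31.2817
  Line 3, Minor defect: 145×165/394 = 60.7234
  Line 3, Major defect: 145×144/394 = 52.9949
Contributions (O − E)²/E:
  (37 − 36.6751)²/36.6751 = 0.0029
  (91 − 71.1929)²/71.1929 = 5.5107
  (42 − 62.1320)²/62.1320 = 6.5232
  (30 − 17.0431)²/17.0431 = 9.8504
  (34 − 33.0838)²/33.0838 = 0.0254
  (15 − 28.8731)²/28.8731 = 6.6658
  (18 − 31.2817)²/31.2817 = 5.6392
  (40 − 60.7234)²/60.7234 = 7.0724
  (87 − 52.9949)²/52.9949 = 21.8200
χ² = 0.0029 + 5.5107 + 6.5232 + 9.8504 + 0.0254 + 6.6658 + 5.6392 + 7.0724 + 21.8200 = 63.110

63.110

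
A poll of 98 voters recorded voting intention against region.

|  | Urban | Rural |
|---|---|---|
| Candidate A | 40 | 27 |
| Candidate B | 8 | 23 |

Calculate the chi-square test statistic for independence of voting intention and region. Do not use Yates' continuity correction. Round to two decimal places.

Row totals: 67, 31. Column totals: 48, 50. Grand total N = 98.
Expected counts (row total × column total / N):
  Candidate A, Urban: 67×48/98 = 32.816
  Candidate A, Rural: 67×50/98 = 34.184
  Candidate B, Urban: 31×48/98 = 15.184
  Candidate B, Rural: 31×50/98 = 15.816
Contributions (O − E)²/E:
  (40 − 32.816)²/32.816 = 1.5727
  (27 − 34.184)²/34.184 = 1.5098
  (8 − 15.184)²/15.184 = 3.3990
  (23 − 15.816)²/15.816 = 3.2631
χ² = 1.5727 + 1.5098 + 3.3990 + 3.2631 = 9.74

9.74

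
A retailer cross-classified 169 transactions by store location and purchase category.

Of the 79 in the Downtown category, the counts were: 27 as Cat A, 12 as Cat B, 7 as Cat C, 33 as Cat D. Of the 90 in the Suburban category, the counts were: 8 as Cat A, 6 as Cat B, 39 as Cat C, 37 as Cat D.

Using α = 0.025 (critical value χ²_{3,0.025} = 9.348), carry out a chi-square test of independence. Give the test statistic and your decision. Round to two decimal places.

34.23; reject H₀

Row totals: 79, 90. Column totals: 35, 18, 46, 70. Grand total N = 169.
Expected counts (row total × column total / N):
  Downtown, Cat A: 79×35/169 = 16.361
  Downtown, Cat B: 79×18/169 = 8.414
  Downtown, Cat C: 79×46/169 = 21.503
  Downtown, Cat D: 79×70/169 = 32.722
  Suburban, Cat A: 90×35/169 = 18.639
  Suburban, Cat B: 90×18/169 = 9.586
  Suburban, Cat C: 90×46/169 = 24.497
  Suburban, Cat D: 90×70/169 = 37.278
Contributions (O − E)²/E:
  (27 − 16.361)²/16.361 = 6.9182
  (12 − 8.414)²/8.414 = 1.5283
  (7 − 21.503)²/21.503 = 9.7818
  (33 − 32.722)²/32.722 = 0.0024
  (8 − 18.639)²/18.639 = 6.0727
  (6 − 9.586)²/9.586 = 1.3415
  (39 − 24.497)²/24.497 = 8.5862
  (37 − 37.278)²/37.278 = 0.0021
χ² = 6.9182 + 1.5283 + 9.7818 + 0.0024 + 6.0727 + 1.3415 + 8.5862 + 0.0021 = 34.23
df = (2−1)(4−1) = 3. Since 34.23 > 9.348, reject the null hypothesis of independence at α = 0.025.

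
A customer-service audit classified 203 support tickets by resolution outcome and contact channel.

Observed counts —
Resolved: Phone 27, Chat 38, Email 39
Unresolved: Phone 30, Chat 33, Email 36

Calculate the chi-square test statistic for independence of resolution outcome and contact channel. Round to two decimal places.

0.51

Row totals: 104, 99. Column totals: 57, 71, 75. Grand total N = 203.
Expected counts (row total × column total / N):
  Resolved, Phone: 104×57/203 = 29.202
  Resolved, Chat: 104×71/203 = 36.374
  Resolved, Email: 104×75/203 = 38.424
  Unresolved, Phone: 99×57/203 = 27.798
  Unresolved, Chat: 99×71/203 = 34.626
  Unresolved, Email: 99×75/203 = 36.576
Contributions (O − E)²/E:
  (27 − 29.202)²/29.202 = 0.1660
  (38 − 36.374)²/36.374 = 0.0727
  (39 − 38.424)²/38.424 = 0.0086
  (30 − 27.798)²/27.798 = 0.1744
  (33 − 34.626)²/34.626 = 0.0764
  (36 − 36.576)²/36.576 = 0.0091
χ² = 0.1660 + 0.0727 + 0.0086 + 0.1744 + 0.0764 + 0.0091 = 0.51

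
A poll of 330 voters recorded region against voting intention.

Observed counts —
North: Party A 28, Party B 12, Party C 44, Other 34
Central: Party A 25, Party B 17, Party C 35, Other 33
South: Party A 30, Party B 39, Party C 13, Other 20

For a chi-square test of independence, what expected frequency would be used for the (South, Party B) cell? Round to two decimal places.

Row total (South) = 102; column total (Party B) = 68; grand total N = 330.
Expected count = (row total × column total) / N = 102 × 68 / 330 = 21.02.

21.02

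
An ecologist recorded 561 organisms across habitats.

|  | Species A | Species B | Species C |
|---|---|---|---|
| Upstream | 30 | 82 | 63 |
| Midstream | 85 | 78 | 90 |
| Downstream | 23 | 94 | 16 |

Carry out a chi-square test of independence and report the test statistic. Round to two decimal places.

64.83

Row totals: 175, 253, 133. Column totals: 138, 254, 169. Grand total N = 561.
Expected counts (row total × column total / N):
  Upstream, Species A: 175×138/561 = 43.048
  Upstream, Species B: 175×254/561 = 79.234
  Upstream, Species C: 175×169/561 = 52.718
  Midstream, Species A: 253×138/561 = 62.235
  Midstream, Species B: 253×254/561 = 114.549
  Midstream, Species C: 253×169/561 = 76.216
  Downstream, Species A: 133×138/561 = 32.717
  Downstream, Species B: 133×254/561 = 60.217
  Downstream, Species C: 133×169/561 = 40.066
Contributions (O − E)²/E:
  (30 − 43.048)²/43.048 = 3.9549
  (82 − 79.234)²/79.234 = 0.0966
  (63 − 52.718)²/52.718 = 2.0054
  (85 − 62.235)²/62.235 = 8.3272
  (78 − 114.549)²/114.549 = 11.6616
  (90 − 76.216)²/76.216 = 2.4929
  (23 − 32.717)²/32.717 = 2.8860
  (94 − 60.217)²/60.217 = 18.9530
  (16 − 40.066)²/40.066 = 14.4555
χ² = 3.9549 + 0.0966 + 2.0054 + 8.3272 + 11.6616 + 2.4929 + 2.8860 + 18.9530 + 14.4555 = 64.83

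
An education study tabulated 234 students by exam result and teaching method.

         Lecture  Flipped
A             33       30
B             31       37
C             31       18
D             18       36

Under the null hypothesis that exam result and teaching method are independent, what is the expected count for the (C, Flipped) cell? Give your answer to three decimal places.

25.338

Row total (C) = 49; column total (Flipped) = 121; grand total N = 234.
Expected count = (row total × column total) / N = 49 × 121 / 234 = 25.338.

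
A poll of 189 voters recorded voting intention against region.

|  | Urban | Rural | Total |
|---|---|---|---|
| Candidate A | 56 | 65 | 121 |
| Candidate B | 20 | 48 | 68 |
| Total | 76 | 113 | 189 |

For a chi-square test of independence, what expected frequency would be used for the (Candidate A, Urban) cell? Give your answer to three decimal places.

Row total (Candidate A) = 121; column total (Urban) = 76; grand total N = 189.
Expected count = (row total × column total) / N = 121 × 76 / 189 = 48.656.

48.656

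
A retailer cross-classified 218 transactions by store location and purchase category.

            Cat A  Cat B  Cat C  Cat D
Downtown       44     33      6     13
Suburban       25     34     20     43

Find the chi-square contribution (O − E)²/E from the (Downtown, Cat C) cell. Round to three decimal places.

2.594

Row total (Downtown) = 96; column total (Cat C) = 26; N = 218.
Expected count E = 96 × 26 / 218 = 11.4495.
Contribution = (O − E)²/E = (6 − 11.4495)² / 11.4495 = 2.594.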